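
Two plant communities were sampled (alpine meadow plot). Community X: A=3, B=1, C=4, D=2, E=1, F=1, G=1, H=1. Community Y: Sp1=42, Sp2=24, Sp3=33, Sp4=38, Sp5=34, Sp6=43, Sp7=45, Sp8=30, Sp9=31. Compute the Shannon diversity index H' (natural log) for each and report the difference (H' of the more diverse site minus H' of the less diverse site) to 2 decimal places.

Community X: N=14, proportions 0.2143, 0.0714, 0.2857, 0.1429, 0.0714, 0.0714, 0.0714, 0.0714, giving H' = 1.9085 (working shown to 4 dp, full precision carried).
Community Y: N=320, proportions 0.1313, 0.075, 0.1031, 0.1187, 0.1062, 0.1344, 0.1406, 0.0938, 0.0969, giving H' = 2.1799.
Difference = |1.9085 − 2.1799| = 0.2714, i.e. 0.27 to 2 decimal places.

0.27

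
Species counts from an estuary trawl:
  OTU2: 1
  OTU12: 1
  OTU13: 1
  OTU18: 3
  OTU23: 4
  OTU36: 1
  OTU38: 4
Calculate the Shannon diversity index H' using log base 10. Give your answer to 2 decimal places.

Total N = 1+1+1+3+4+1+4 = 15, so the proportions are 0.0667, 0.0667, 0.0667, 0.2, 0.2667, 0.0667, 0.2667 (working shown to 4 dp, full precision carried).
Each pᵢ log₁₀ pᵢ term: 0.0667×(-1.1761)=-0.0784, 0.0667×(-1.1761)=-0.0784, 0.0667×(-1.1761)=-0.0784, 0.2×(-0.6990)=-0.1398, 0.2667×(-0.5740)=-0.1531, 0.0667×(-1.1761)=-0.0784, 0.2667×(-0.5740)=-0.1531.
Sum = -0.7596, so H' = 0.76.

0.76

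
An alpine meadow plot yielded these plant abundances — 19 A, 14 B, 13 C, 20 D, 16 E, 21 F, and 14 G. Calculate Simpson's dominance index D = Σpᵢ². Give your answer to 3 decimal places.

Total N = 19+14+13+20+16+21+14 = 117, so the proportions are 0.162393, 0.119658, 0.111111, 0.17094, 0.136752, 0.179487, 0.119658 (working shown to 6 dp, full precision carried).
D = 0.162393² + 0.119658² + 0.111111² + 0.17094² + 0.136752² + 0.179487² + 0.119658² = 0.026372 + 0.014318 + 0.012346 + 0.029221 + 0.018701 + 0.032216 + 0.014318 = 0.147491.
To 3 decimal places, D = 0.147.

0.147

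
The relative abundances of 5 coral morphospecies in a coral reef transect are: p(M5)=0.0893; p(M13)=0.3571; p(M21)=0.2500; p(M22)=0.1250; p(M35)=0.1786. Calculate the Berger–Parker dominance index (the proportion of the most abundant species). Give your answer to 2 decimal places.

The largest proportion is 0.3571, i.e. d = 0.36 to 2 decimal places.

0.36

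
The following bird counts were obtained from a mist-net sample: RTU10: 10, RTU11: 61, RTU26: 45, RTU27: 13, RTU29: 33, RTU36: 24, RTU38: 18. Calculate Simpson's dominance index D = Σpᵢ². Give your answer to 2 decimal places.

Total N = 10+61+45+13+33+24+18 = 204, so the proportions are 0.049, 0.299, 0.2206, 0.0637, 0.1618, 0.1176, 0.0882 (working shown to 4 dp, full precision carried).
D = 0.049² + 0.299² + 0.2206² + 0.0637² + 0.1618² + 0.1176² + 0.0882² = 0.0024 + 0.0894 + 0.0487 + 0.0041 + 0.0262 + 0.0138 + 0.0078 = 0.1923.
To 2 decimal places, D = 0.19.

0.19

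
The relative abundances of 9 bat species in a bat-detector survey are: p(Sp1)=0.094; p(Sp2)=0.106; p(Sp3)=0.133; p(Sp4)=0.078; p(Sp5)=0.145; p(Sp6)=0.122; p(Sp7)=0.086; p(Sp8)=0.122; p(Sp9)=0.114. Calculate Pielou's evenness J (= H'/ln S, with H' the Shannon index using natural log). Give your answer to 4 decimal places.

H' = −Σ pᵢ ln pᵢ = −((-0.222259) + (-0.237898) + (-0.268315) + (-0.198982) + (-0.279998) + (-0.256656) + (-0.210993) + (-0.256656) + (-0.247557)) = 2.179313 (working shown to 6 dp, full precision carried).
With S = 9 species, ln S = 2.197225, so J = 2.179313/2.197225 = 0.991848, i.e. 0.9918 to 4 decimal places.

0.9918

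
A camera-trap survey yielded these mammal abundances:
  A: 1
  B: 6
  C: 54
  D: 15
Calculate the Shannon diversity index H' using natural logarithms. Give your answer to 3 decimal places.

Total N = 1+6+54+15 = 76, so the proportions are 0.01316, 0.07895, 0.71053, 0.19737 (working shown to 5 dp, full precision carried).
Each pᵢ ln pᵢ term: 0.01316×(-4.33073)=-0.05698, 0.07895×(-2.53897)=-0.20045, 0.71053×(-0.34175)=-0.24282, 0.19737×(-1.62268)=-0.32027.
Sum = -0.82052, so H' = 0.821.

0.821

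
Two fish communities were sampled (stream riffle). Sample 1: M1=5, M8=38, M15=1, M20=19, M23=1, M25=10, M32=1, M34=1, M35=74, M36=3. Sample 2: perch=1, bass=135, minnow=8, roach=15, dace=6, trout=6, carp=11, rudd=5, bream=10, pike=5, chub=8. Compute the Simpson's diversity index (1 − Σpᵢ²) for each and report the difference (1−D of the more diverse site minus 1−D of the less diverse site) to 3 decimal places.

Sample 1: N=153, proportions 0.03268, 0.24837, 0.00654, 0.12418, 0.00654, 0.06536, 0.00654, 0.00654, 0.48366, 0.01961, giving 1−D = 0.68307 (working shown to 5 dp, full precision carried).
Sample 2: N=210, proportions 0.00476, 0.64286, 0.0381, 0.07143, 0.02857, 0.02857, 0.05238, 0.02381, 0.04762, 0.02381, 0.0381, giving 1−D = 0.57093.
Difference = |0.68307 − 0.57093| = 0.11214, i.e. 0.112 to 3 decimal places.

0.112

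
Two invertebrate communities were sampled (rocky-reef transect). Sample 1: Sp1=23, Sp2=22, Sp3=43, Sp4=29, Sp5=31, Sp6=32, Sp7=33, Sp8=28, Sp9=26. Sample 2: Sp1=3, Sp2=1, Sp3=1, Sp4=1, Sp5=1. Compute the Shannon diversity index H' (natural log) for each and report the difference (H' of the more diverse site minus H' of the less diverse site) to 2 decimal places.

Sample 1: N=267, proportions 0.08614, 0.0824, 0.16105, 0.10861, 0.1161, 0.11985, 0.1236, 0.10487, 0.09738, giving H' = 2.17805 (working shown to 5 dp, full precision carried).
Sample 2: N=7, proportions 0.42857, 0.14286, 0.14286, 0.14286, 0.14286, giving H' = 1.47508.
Difference = |2.17805 − 1.47508| = 0.70297, i.e. 0.70 to 2 decimal places.

0.70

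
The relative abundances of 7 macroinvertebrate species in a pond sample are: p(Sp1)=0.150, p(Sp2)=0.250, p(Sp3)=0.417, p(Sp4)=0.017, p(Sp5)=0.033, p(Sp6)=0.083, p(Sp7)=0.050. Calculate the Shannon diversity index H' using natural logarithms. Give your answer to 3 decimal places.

Each pᵢ ln pᵢ term (working shown to 5 dp, full precision carried): 0.15×(-1.89712)=-0.28457, 0.25×(-1.38629)=-0.34657, 0.417×(-0.87467)=-0.36474, 0.017×(-4.07454)=-0.06927, 0.033×(-3.41125)=-0.11257, 0.083×(-2.48891)=-0.20658, 0.05×(-2.99573)=-0.14979.
Sum = -1.53408, so H' = 1.534.

1.534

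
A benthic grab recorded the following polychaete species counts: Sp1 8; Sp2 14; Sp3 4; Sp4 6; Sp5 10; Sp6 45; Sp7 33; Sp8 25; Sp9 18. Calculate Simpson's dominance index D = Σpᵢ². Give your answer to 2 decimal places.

0.17

Total N = 8+14+4+6+10+45+33+25+18 = 163, so the proportions are 0.0491, 0.0859, 0.0245, 0.0368, 0.0613, 0.2761, 0.2025, 0.1534, 0.1104 (working shown to 4 dp, full precision carried).
D = 0.0491² + 0.0859² + 0.0245² + 0.0368² + 0.0613² + 0.2761² + 0.2025² + 0.1534² + 0.1104² = 0.0024 + 0.0074 + 0.0006 + 0.0014 + 0.0038 + 0.0762 + 0.0410 + 0.0235 + 0.0122 = 0.1684.
To 2 decimal places, D = 0.17.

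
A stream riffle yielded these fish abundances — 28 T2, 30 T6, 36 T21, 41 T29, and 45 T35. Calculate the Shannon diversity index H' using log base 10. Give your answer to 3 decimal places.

0.692

Total N = 28+30+36+41+45 = 180, so the proportions are 0.15556, 0.16667, 0.2, 0.22778, 0.25 (working shown to 5 dp, full precision carried).
Each pᵢ log₁₀ pᵢ term: 0.15556×(-0.80811)=-0.12571, 0.16667×(-0.77815)=-0.12969, 0.2×(-0.69897)=-0.13979, 0.22778×(-0.64249)=-0.14634, 0.25×(-0.60206)=-0.15051.
Sum = -0.69205, so H' = 0.692.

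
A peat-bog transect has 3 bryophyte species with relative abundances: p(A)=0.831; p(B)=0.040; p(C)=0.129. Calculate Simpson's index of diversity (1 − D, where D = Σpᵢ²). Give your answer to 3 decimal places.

0.291

D = 0.831² + 0.04² + 0.129² = 0.69056 + 0.00160 + 0.01664 = 0.70880 (working shown to 5 dp, full precision carried).
So 1 − D = 0.29120, i.e. 0.291 to 3 decimal places.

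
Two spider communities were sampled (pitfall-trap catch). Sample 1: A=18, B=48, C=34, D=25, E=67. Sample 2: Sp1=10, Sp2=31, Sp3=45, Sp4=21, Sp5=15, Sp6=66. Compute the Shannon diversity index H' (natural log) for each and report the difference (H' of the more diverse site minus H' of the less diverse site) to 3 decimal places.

Sample 1: N=192, proportions 0.09375, 0.25, 0.17708, 0.13021, 0.34896, giving H' = 1.50788 (working shown to 5 dp, full precision carried).
Sample 2: N=188, proportions 0.05319, 0.16489, 0.23936, 0.1117, 0.07979, 0.35106, giving H' = 1.60957.
Difference = |1.50788 − 1.60957| = 0.10169, i.e. 0.102 to 3 decimal places.

0.102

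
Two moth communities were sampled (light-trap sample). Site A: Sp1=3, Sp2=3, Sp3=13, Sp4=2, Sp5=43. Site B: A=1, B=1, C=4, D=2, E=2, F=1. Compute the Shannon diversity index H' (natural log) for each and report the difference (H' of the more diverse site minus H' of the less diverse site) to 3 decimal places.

0.656

Site A: N=64, proportions 0.046875, 0.046875, 0.203125, 0.03125, 0.671875, giving H' = 0.986166 (working shown to 6 dp, full precision carried).
Site B: N=11, proportions 0.090909, 0.090909, 0.363636, 0.181818, 0.181818, 0.090909, giving H' = 1.641735.
Difference = |0.986166 − 1.641735| = 0.655569, i.e. 0.656 to 3 decimal places.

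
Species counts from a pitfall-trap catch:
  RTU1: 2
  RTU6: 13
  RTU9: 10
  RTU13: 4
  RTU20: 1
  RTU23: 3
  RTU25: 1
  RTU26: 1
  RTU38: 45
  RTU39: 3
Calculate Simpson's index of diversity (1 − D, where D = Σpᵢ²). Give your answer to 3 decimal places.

0.661

Total N = 2+13+10+4+1+3+1+1+45+3 = 83, so the proportions are 0.0241, 0.15663, 0.12048, 0.04819, 0.01205, 0.03614, 0.01205, 0.01205, 0.54217, 0.03614 (working shown to 5 dp, full precision carried).
D = 0.0241² + 0.15663² + 0.12048² + 0.04819² + 0.01205² + 0.03614² + 0.01205² + 0.01205² + 0.54217² + 0.03614² = 0.00058 + 0.02453 + 0.01452 + 0.00232 + 0.00015 + 0.00131 + 0.00015 + 0.00015 + 0.29395 + 0.00131 = 0.33895.
So 1 − D = 0.66105, i.e. 0.661 to 3 decimal places.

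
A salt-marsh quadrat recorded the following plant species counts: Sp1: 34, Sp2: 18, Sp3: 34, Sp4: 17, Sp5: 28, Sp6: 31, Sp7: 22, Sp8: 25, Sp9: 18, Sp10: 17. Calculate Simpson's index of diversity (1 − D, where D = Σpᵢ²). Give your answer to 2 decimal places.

Total N = 34+18+34+17+28+31+22+25+18+17 = 244, so the proportions are 0.1393, 0.0738, 0.1393, 0.0697, 0.1148, 0.127, 0.0902, 0.1025, 0.0738, 0.0697 (working shown to 4 dp, full precision carried).
D = 0.1393² + 0.0738² + 0.1393² + 0.0697² + 0.1148² + 0.127² + 0.0902² + 0.1025² + 0.0738² + 0.0697² = 0.0194 + 0.0054 + 0.0194 + 0.0049 + 0.0132 + 0.0161 + 0.0081 + 0.0105 + 0.0054 + 0.0049 = 0.1074.
So 1 − D = 0.8926, i.e. 0.89 to 2 decimal places.

0.89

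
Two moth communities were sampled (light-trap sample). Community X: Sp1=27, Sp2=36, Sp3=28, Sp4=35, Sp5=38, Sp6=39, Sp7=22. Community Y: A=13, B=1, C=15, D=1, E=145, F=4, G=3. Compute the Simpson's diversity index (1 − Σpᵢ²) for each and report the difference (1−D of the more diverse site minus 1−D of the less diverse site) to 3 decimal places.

0.500

Community X: N=225, proportions 0.12, 0.16, 0.124444, 0.155556, 0.168889, 0.173333, 0.097778, giving 1−D = 0.852188 (working shown to 6 dp, full precision carried).
Community Y: N=182, proportions 0.071429, 0.005495, 0.082418, 0.005495, 0.796703, 0.021978, 0.016484, giving 1−D = 0.352554.
Difference = |0.852188 − 0.352554| = 0.499634, i.e. 0.500 to 3 decimal places.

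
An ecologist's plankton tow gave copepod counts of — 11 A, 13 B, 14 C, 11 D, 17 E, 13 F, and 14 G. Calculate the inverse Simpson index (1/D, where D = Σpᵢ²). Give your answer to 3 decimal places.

Total N = 11+13+14+11+17+13+14 = 93, so the proportions are 0.1182796, 0.1397849, 0.1505376, 0.1182796, 0.1827957, 0.1397849, 0.1505376 (working shown to 7 dp, full precision carried).
D = 0.1182796² + 0.1397849² + 0.1505376² + 0.1182796² + 0.1827957² + 0.1397849² + 0.1505376² = 0.0139901 + 0.0195398 + 0.0226616 + 0.0139901 + 0.0334143 + 0.0195398 + 0.0226616 = 0.1457972.
So 1/D = 6.85884, i.e. 6.859 to 3 decimal places.

6.859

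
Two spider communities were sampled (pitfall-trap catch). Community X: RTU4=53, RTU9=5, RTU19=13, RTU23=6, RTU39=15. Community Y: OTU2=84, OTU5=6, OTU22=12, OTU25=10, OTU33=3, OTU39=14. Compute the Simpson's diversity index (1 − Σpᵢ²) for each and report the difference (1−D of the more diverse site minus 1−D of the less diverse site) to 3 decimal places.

Community X: N=92, proportions 0.576087, 0.054348, 0.141304, 0.065217, 0.163043, giving 1−D = 0.614367 (working shown to 6 dp, full precision carried).
Community Y: N=129, proportions 0.651163, 0.046512, 0.093023, 0.077519, 0.023256, 0.108527, giving 1−D = 0.546842.
Difference = |0.614367 − 0.546842| = 0.067525, i.e. 0.068 to 3 decimal places.

0.068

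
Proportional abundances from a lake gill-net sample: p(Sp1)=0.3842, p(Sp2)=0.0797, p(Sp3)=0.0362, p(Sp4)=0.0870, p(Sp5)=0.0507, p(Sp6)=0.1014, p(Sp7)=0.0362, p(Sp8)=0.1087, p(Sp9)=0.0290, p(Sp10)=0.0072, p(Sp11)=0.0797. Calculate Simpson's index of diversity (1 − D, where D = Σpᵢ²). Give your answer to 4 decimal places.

D = 0.3842² + 0.0797² + 0.0362² + 0.087² + 0.0507² + 0.1014² + 0.0362² + 0.1087² + 0.029² + 0.0072² + 0.0797² = 0.147610 + 0.006352 + 0.001310 + 0.007569 + 0.002570 + 0.010282 + 0.001310 + 0.011816 + 0.000841 + 0.000052 + 0.006352 = 0.196065 (working shown to 6 dp, full precision carried).
So 1 − D = 0.803935, i.e. 0.8039 to 4 decimal places.

0.8039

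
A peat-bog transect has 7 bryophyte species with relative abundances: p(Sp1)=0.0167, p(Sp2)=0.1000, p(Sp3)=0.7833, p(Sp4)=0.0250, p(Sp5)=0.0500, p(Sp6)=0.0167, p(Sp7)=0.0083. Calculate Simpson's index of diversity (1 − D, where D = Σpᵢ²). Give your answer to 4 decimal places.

0.3727

D = 0.0167² + 0.1² + 0.7833² + 0.025² + 0.05² + 0.0167² + 0.0083² = 0.000279 + 0.010000 + 0.613559 + 0.000625 + 0.002500 + 0.000279 + 0.000069 = 0.627311 (working shown to 6 dp, full precision carried).
So 1 − D = 0.372689, i.e. 0.3727 to 4 decimal places.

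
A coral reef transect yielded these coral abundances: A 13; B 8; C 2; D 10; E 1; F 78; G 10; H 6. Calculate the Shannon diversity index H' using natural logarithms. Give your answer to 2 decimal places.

Total N = 13+8+2+10+1+78+10+6 = 128, so the proportions are 0.1016, 0.0625, 0.0156, 0.0781, 0.0078, 0.6094, 0.0781, 0.0469 (working shown to 4 dp, full precision carried).
Each pᵢ ln pᵢ term: 0.1016×(-2.2871)=-0.2323, 0.0625×(-2.7726)=-0.1733, 0.0156×(-4.1589)=-0.0650, 0.0781×(-2.5494)=-0.1992, 0.0078×(-4.8520)=-0.0379, 0.6094×(-0.4953)=-0.3018, 0.0781×(-2.5494)=-0.1992, 0.0469×(-3.0603)=-0.1435.
Sum = -1.3521, so H' = 1.35.

1.35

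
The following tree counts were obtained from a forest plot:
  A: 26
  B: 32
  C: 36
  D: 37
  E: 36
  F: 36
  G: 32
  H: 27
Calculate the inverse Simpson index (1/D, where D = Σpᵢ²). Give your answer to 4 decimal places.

7.8811

Total N = 26+32+36+37+36+36+32+27 = 262, so the proportions are 0.09923664, 0.1221374, 0.13740458, 0.14122137, 0.13740458, 0.13740458, 0.1221374, 0.10305344 (working shown to 8 dp, full precision carried).
D = 0.09923664² + 0.1221374² + 0.13740458² + 0.14122137² + 0.13740458² + 0.13740458² + 0.1221374² + 0.10305344² = 0.00984791 + 0.01491755 + 0.01888002 + 0.01994348 + 0.01888002 + 0.01888002 + 0.01491755 + 0.01062001 = 0.12688655.
So 1/D = 7.881056, i.e. 7.8811 to 4 decimal places.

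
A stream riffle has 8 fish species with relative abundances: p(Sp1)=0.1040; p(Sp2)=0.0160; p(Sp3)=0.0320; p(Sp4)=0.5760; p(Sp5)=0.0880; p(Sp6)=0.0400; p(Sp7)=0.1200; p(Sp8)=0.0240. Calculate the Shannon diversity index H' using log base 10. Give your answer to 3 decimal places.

Each pᵢ log₁₀ pᵢ term (working shown to 5 dp, full precision carried): 0.104×(-0.98297)=-0.10223, 0.016×(-1.79588)=-0.02873, 0.032×(-1.49485)=-0.04784, 0.576×(-0.23958)=-0.13800, 0.088×(-1.05552)=-0.09289, 0.04×(-1.39794)=-0.05592, 0.12×(-0.92082)=-0.11050, 0.024×(-1.61979)=-0.03887.
Sum = -0.61497, so H' = 0.615.

0.615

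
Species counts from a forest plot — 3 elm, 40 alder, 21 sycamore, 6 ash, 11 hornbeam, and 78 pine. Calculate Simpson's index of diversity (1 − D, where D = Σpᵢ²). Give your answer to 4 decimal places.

Total N = 3+40+21+6+11+78 = 159, so the proportions are 0.018868, 0.251572, 0.132075, 0.037736, 0.069182, 0.490566 (working shown to 6 dp, full precision carried).
D = 0.018868² + 0.251572² + 0.132075² + 0.037736² + 0.069182² + 0.490566² = 0.000356 + 0.063289 + 0.017444 + 0.001424 + 0.004786 + 0.240655 = 0.327954.
So 1 − D = 0.672046, i.e. 0.6720 to 4 decimal places.

0.6720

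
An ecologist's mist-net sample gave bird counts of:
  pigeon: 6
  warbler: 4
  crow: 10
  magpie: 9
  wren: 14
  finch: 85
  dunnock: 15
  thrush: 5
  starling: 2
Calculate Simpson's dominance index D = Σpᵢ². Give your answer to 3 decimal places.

0.351

Total N = 6+4+10+9+14+85+15+5+2 = 150, so the proportions are 0.04, 0.02667, 0.06667, 0.06, 0.09333, 0.56667, 0.1, 0.03333, 0.01333 (working shown to 5 dp, full precision carried).
D = 0.04² + 0.02667² + 0.06667² + 0.06² + 0.09333² + 0.56667² + 0.1² + 0.03333² + 0.01333² = 0.00160 + 0.00071 + 0.00444 + 0.00360 + 0.00871 + 0.32111 + 0.01000 + 0.00111 + 0.00018 = 0.35147.
To 3 decimal places, D = 0.351.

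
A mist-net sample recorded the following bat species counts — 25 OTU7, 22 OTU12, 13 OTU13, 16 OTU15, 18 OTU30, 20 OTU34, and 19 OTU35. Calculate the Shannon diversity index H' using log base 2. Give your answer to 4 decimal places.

2.7807

Total N = 25+22+13+16+18+20+19 = 133, so the proportions are 0.18797, 0.165414, 0.097744, 0.120301, 0.135338, 0.150376, 0.142857 (working shown to 6 dp, full precision carried).
Each pᵢ log₂ pᵢ term: 0.18797×(-2.411426)=-0.453276, 0.165414×(-2.595851)=-0.429389, 0.097744×(-3.354843)=-0.327917, 0.120301×(-3.055282)=-0.367553, 0.135338×(-2.885357)=-0.390500, 0.150376×(-2.733354)=-0.411031, 0.142857×(-2.807355)=-0.401051.
Sum = -2.780715, so H' = 2.7807.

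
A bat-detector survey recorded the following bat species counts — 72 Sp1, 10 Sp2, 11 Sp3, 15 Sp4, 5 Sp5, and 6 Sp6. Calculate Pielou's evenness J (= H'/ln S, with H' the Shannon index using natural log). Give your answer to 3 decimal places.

Total N = 72+10+11+15+5+6 = 119, so the proportions are 0.60504, 0.08403, 0.09244, 0.12605, 0.04202, 0.05042 (working shown to 5 dp, full precision carried).
H' = −Σ pᵢ ln pᵢ = −((-0.30401) + (-0.20811) + (-0.22011) + (-0.26106) + (-0.13318) + (-0.15062)) = 1.27710.
With S = 6 species, ln S = 1.79176, so J = 1.27710/1.79176 = 0.71276, i.e. 0.713 to 3 decimal places.

0.713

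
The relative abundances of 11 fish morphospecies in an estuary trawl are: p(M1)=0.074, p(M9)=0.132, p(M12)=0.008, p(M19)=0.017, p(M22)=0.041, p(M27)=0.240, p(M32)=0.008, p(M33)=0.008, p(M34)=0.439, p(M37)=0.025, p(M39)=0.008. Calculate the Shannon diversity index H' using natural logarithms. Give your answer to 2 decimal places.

Each pᵢ ln pᵢ term (working shown to 4 dp, full precision carried): 0.074×(-2.6037)=-0.1927, 0.132×(-2.0250)=-0.2673, 0.008×(-4.8283)=-0.0386, 0.017×(-4.0745)=-0.0693, 0.041×(-3.1942)=-0.1310, 0.24×(-1.4271)=-0.3425, 0.008×(-4.8283)=-0.0386, 0.008×(-4.8283)=-0.0386, 0.439×(-0.8233)=-0.3614, 0.025×(-3.6889)=-0.0922, 0.008×(-4.8283)=-0.0386.
Sum = -1.6108, so H' = 1.61.

1.61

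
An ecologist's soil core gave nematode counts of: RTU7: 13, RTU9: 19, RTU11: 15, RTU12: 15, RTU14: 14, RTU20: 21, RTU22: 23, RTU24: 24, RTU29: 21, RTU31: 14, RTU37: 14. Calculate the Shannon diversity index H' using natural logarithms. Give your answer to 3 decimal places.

2.373

Total N = 13+19+15+15+14+21+23+24+21+14+14 = 193, so the proportions are 0.06736, 0.09845, 0.07772, 0.07772, 0.07254, 0.10881, 0.11917, 0.12435, 0.10881, 0.07254, 0.07254 (working shown to 5 dp, full precision carried).
Each pᵢ ln pᵢ term: 0.06736×(-2.69774)=-0.18171, 0.09845×(-2.31825)=-0.22822, 0.07772×(-2.55464)=-0.19855, 0.07772×(-2.55464)=-0.19855, 0.07254×(-2.62363)=-0.19032, 0.10881×(-2.21817)=-0.24136, 0.11917×(-2.12720)=-0.25350, 0.12435×(-2.08464)=-0.25923, 0.10881×(-2.21817)=-0.24136, 0.07254×(-2.62363)=-0.19032, 0.07254×(-2.62363)=-0.19032.
Sum = -2.37341, so H' = 2.373.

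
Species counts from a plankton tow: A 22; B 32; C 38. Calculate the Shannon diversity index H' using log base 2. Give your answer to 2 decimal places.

1.55

Total N = 22+32+38 = 92, so the proportions are 0.2391, 0.3478, 0.413 (working shown to 4 dp, full precision carried).
Each pᵢ log₂ pᵢ term: 0.2391×(-2.0641)=-0.4936, 0.3478×(-1.5236)=-0.5299, 0.413×(-1.2756)=-0.5269.
Sum = -1.5504, so H' = 1.55.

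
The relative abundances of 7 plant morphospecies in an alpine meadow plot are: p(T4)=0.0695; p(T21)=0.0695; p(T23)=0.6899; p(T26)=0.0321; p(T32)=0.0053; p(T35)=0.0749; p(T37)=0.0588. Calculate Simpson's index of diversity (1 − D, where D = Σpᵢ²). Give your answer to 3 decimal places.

D = 0.0695² + 0.0695² + 0.6899² + 0.0321² + 0.0053² + 0.0749² + 0.0588² = 0.00483 + 0.00483 + 0.47596 + 0.00103 + 0.00003 + 0.00561 + 0.00346 = 0.49575 (working shown to 5 dp, full precision carried).
So 1 − D = 0.50425, i.e. 0.504 to 3 decimal places.

0.504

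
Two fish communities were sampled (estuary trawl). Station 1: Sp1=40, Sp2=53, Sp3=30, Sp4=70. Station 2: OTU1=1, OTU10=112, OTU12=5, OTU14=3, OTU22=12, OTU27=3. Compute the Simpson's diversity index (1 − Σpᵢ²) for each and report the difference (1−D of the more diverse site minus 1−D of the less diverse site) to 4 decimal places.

Station 1: N=193, proportions 0.207254, 0.274611, 0.15544, 0.362694, giving 1−D = 0.725926 (working shown to 6 dp, full precision carried).
Station 2: N=136, proportions 0.007353, 0.823529, 0.036765, 0.022059, 0.088235, 0.022059, giving 1−D = 0.311635.
Difference = |0.725926 − 0.311635| = 0.414291, i.e. 0.4143 to 4 decimal places.

0.4143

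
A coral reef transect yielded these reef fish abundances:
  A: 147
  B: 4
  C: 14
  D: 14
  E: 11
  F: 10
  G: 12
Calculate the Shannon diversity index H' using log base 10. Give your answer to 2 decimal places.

0.50

Total N = 147+4+14+14+11+10+12 = 212, so the proportions are 0.6934, 0.0189, 0.066, 0.066, 0.0519, 0.0472, 0.0566 (working shown to 4 dp, full precision carried).
Each pᵢ log₁₀ pᵢ term: 0.6934×(-0.1590)=-0.1103, 0.0189×(-1.7243)=-0.0325, 0.066×(-1.1802)=-0.0779, 0.066×(-1.1802)=-0.0779, 0.0519×(-1.2849)=-0.0667, 0.0472×(-1.3263)=-0.0626, 0.0566×(-1.2472)=-0.0706.
Sum = -0.4985, so H' = 0.50.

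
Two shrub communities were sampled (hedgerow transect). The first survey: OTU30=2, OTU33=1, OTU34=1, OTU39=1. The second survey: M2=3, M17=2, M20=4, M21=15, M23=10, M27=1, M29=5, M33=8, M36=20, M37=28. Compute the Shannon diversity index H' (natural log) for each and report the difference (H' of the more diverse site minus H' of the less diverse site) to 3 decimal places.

0.610

The first survey: N=5, proportions 0.4, 0.2, 0.2, 0.2, giving H' = 1.33218 (working shown to 5 dp, full precision carried).
The second survey: N=96, proportions 0.03125, 0.02083, 0.04167, 0.15625, 0.10417, 0.01042, 0.05208, 0.08333, 0.20833, 0.29167, giving H' = 1.94171.
Difference = |1.33218 − 1.94171| = 0.60953, i.e. 0.610 to 3 decimal places.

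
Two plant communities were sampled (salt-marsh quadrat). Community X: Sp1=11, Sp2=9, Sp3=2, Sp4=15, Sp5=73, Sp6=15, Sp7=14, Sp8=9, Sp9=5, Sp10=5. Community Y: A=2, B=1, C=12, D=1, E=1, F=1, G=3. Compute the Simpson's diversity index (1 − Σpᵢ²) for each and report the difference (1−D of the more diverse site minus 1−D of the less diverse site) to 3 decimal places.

0.112

Community X: N=158, proportions 0.06962, 0.05696, 0.01266, 0.09494, 0.46203, 0.09494, 0.08861, 0.05696, 0.03165, 0.03165, giving 1−D = 0.74716 (working shown to 5 dp, full precision carried).
Community Y: N=21, proportions 0.09524, 0.04762, 0.57143, 0.04762, 0.04762, 0.04762, 0.14286, giving 1−D = 0.63492.
Difference = |0.74716 − 0.63492| = 0.11224, i.e. 0.112 to 3 decimal places.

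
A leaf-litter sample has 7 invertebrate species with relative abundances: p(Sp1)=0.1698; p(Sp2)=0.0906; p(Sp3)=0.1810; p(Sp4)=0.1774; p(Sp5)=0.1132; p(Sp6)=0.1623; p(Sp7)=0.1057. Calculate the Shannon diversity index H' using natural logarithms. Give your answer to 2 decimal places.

Each pᵢ ln pᵢ term (working shown to 4 dp, full precision carried): 0.1698×(-1.7731)=-0.3011, 0.0906×(-2.4013)=-0.2176, 0.181×(-1.7093)=-0.3094, 0.1774×(-1.7293)=-0.3068, 0.1132×(-2.1786)=-0.2466, 0.1623×(-1.8183)=-0.2951, 0.1057×(-2.2472)=-0.2375.
Sum = -1.9141, so H' = 1.91.

1.91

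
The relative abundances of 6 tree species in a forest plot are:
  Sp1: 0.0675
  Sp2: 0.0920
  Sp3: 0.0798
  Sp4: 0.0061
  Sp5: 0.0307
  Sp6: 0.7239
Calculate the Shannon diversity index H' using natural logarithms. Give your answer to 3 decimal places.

Each pᵢ ln pᵢ term (working shown to 5 dp, full precision carried): 0.0675×(-2.69563)=-0.18195, 0.092×(-2.38597)=-0.21951, 0.0798×(-2.52823)=-0.20175, 0.0061×(-5.09947)=-0.03111, 0.0307×(-3.48349)=-0.10694, 0.7239×(-0.32310)=-0.23389.
Sum = -0.97516, so H' = 0.975.

0.975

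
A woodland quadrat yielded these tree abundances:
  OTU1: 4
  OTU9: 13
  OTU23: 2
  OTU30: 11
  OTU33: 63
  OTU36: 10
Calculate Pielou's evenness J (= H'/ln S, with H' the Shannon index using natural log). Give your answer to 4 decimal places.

0.6864

Total N = 4+13+2+11+63+10 = 103, so the proportions are 0.038835, 0.126214, 0.019417, 0.106796, 0.61165, 0.097087 (working shown to 6 dp, full precision carried).
H' = −Σ pᵢ ln pᵢ = −((-0.126153) + (-0.261234) + (-0.076536) + (-0.238885) + (-0.300684) + (-0.226422)) = 1.229913.
With S = 6 species, ln S = 1.791759, so J = 1.229913/1.791759 = 0.686428, i.e. 0.6864 to 4 decimal places.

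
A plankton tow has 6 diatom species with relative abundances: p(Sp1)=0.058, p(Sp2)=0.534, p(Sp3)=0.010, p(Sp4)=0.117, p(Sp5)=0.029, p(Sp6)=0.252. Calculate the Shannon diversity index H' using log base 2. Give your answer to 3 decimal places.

1.799

Each pᵢ log₂ pᵢ term (working shown to 5 dp, full precision carried): 0.058×(-4.10780)=-0.23825, 0.534×(-0.90509)=-0.48332, 0.01×(-6.64386)=-0.06644, 0.117×(-3.09542)=-0.36216, 0.029×(-5.10780)=-0.14813, 0.252×(-1.98850)=-0.50110.
Sum = -1.79940, so H' = 1.799.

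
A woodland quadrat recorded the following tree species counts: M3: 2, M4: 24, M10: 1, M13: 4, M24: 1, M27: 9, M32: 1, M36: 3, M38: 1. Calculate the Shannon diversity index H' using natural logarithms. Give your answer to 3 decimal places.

Total N = 2+24+1+4+1+9+1+3+1 = 46, so the proportions are 0.04348, 0.52174, 0.02174, 0.08696, 0.02174, 0.19565, 0.02174, 0.06522, 0.02174 (working shown to 5 dp, full precision carried).
Each pᵢ ln pᵢ term: 0.04348×(-3.13549)=-0.13633, 0.52174×(-0.65059)=-0.33944, 0.02174×(-3.82864)=-0.08323, 0.08696×(-2.44235)=-0.21238, 0.02174×(-3.82864)=-0.08323, 0.19565×(-1.63142)=-0.31919, 0.02174×(-3.82864)=-0.08323, 0.06522×(-2.73003)=-0.17805, 0.02174×(-3.82864)=-0.08323.
Sum = -1.51830, so H' = 1.518.

1.518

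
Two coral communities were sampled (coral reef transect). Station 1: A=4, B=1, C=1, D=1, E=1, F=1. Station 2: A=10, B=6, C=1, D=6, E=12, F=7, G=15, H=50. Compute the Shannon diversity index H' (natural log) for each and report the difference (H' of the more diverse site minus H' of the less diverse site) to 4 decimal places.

Station 1: N=9, proportions 0.444444, 0.111111, 0.111111, 0.111111, 0.111111, 0.111111, giving H' = 1.581094 (working shown to 6 dp, full precision carried).
Station 2: N=107, proportions 0.093458, 0.056075, 0.009346, 0.056075, 0.11215, 0.065421, 0.140187, 0.46729, giving H' = 1.643024.
Difference = |1.581094 − 1.643024| = 0.061930, i.e. 0.0619 to 4 decimal places.

0.0619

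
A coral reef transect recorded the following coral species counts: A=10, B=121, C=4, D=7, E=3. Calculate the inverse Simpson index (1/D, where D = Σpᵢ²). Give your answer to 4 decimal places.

1.4192

Total N = 10+121+4+7+3 = 145, so the proportions are 0.0689655, 0.8344828, 0.0275862, 0.0482759, 0.0206897 (working shown to 7 dp, full precision carried).
D = 0.0689655² + 0.8344828² + 0.0275862² + 0.0482759² + 0.0206897² = 0.0047562 + 0.6963615 + 0.0007610 + 0.0023306 + 0.0004281 = 0.7046373.
So 1/D = 1.419170, i.e. 1.4192 to 4 decimal places.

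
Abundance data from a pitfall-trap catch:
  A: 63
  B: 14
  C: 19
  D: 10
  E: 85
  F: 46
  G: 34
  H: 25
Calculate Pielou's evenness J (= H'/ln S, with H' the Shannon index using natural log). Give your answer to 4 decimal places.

0.8989

Total N = 63+14+19+10+85+46+34+25 = 296, so the proportions are 0.212838, 0.047297, 0.064189, 0.033784, 0.287162, 0.155405, 0.114865, 0.084459 (working shown to 6 dp, full precision carried).
H' = −Σ pᵢ ln pᵢ = −((-0.329308) + (-0.144318) + (-0.176258) + (-0.114452) + (-0.358295) + (-0.289321) + (-0.248567) + (-0.208740)) = 1.869260.
With S = 8 species, ln S = 2.079442, so J = 1.869260/2.079442 = 0.898924, i.e. 0.8989 to 4 decimal places.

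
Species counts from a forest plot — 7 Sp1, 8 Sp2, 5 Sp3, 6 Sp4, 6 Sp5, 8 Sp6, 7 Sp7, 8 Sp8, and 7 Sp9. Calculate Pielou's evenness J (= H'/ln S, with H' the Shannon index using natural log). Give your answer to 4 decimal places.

Total N = 7+8+5+6+6+8+7+8+7 = 62, so the proportions are 0.112903, 0.129032, 0.080645, 0.096774, 0.096774, 0.129032, 0.112903, 0.129032, 0.112903 (working shown to 6 dp, full precision carried).
H' = −Σ pᵢ ln pᵢ = −((-0.246267) + (-0.264218) + (-0.203040) + (-0.226004) + (-0.226004) + (-0.264218) + (-0.246267) + (-0.264218) + (-0.246267)) = 2.186505.
With S = 9 species, ln S = 2.197225, so J = 2.186505/2.197225 = 0.995121, i.e. 0.9951 to 4 decimal places.

0.9951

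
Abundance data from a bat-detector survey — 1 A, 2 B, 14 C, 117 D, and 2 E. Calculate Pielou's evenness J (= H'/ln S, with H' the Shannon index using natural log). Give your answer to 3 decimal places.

Total N = 1+2+14+117+2 = 136, so the proportions are 0.00735, 0.01471, 0.10294, 0.86029, 0.01471 (working shown to 5 dp, full precision carried).
H' = −Σ pᵢ ln pᵢ = −((-0.03612) + (-0.06205) + (-0.23405) + (-0.12946) + (-0.06205)) = 0.52373.
With S = 5 species, ln S = 1.60944, so J = 0.52373/1.60944 = 0.32541, i.e. 0.325 to 3 decimal places.

0.325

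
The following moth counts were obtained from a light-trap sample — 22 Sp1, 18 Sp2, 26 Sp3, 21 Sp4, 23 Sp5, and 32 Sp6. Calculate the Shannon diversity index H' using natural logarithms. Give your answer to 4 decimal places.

1.7749

Total N = 22+18+26+21+23+32 = 142, so the proportions are 0.15493, 0.126761, 0.183099, 0.147887, 0.161972, 0.225352 (working shown to 6 dp, full precision carried).
Each pᵢ ln pᵢ term: 0.15493×(-1.864785)=-0.288910, 0.126761×(-2.065455)=-0.261818, 0.183099×(-1.697731)=-0.310852, 0.147887×(-1.911305)=-0.282658, 0.161972×(-1.820333)=-0.294843, 0.225352×(-1.490091)=-0.335795.
Sum = -1.774876, so H' = 1.7749.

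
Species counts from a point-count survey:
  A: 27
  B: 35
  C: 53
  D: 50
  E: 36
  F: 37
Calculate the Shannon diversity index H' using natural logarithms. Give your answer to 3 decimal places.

1.766

Total N = 27+35+53+50+36+37 = 238, so the proportions are 0.11345, 0.14706, 0.22269, 0.21008, 0.15126, 0.15546 (working shown to 5 dp, full precision carried).
Each pᵢ ln pᵢ term: 0.11345×(-2.17643)=-0.24691, 0.14706×(-1.91692)=-0.28190, 0.22269×(-1.50198)=-0.33447, 0.21008×(-1.56025)=-0.32778, 0.15126×(-1.88875)=-0.28569, 0.15546×(-1.86135)=-0.28937.
Sum = -1.76613, so H' = 1.766.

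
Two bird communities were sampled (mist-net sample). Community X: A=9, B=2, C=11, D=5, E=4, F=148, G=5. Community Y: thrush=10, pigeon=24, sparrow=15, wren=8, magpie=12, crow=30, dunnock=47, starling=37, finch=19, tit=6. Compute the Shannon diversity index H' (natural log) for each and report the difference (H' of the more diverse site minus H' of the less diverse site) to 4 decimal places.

Community X: N=184, proportions 0.048913, 0.01087, 0.059783, 0.027174, 0.021739, 0.804348, 0.027174, giving H' = 0.819473 (working shown to 6 dp, full precision carried).
Community Y: N=208, proportions 0.048077, 0.115385, 0.072115, 0.038462, 0.057692, 0.144231, 0.225962, 0.177885, 0.091346, 0.028846, giving H' = 2.117990.
Difference = |0.819473 − 2.117990| = 1.298517, i.e. 1.2985 to 4 decimal places.

1.2985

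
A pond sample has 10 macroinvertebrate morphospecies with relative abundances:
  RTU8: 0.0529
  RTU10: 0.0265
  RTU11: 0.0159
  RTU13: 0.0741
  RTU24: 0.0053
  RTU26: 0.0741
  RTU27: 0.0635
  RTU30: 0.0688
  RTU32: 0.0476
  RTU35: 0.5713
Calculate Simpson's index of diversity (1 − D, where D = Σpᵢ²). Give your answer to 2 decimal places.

0.65

D = 0.0529² + 0.0265² + 0.0159² + 0.0741² + 0.0053² + 0.0741² + 0.0635² + 0.0688² + 0.0476² + 0.5713² = 0.0028 + 0.0007 + 0.0003 + 0.0055 + 0.0000 + 0.0055 + 0.0040 + 0.0047 + 0.0023 + 0.3264 = 0.3522 (working shown to 4 dp, full precision carried).
So 1 − D = 0.6478, i.e. 0.65 to 2 decimal places.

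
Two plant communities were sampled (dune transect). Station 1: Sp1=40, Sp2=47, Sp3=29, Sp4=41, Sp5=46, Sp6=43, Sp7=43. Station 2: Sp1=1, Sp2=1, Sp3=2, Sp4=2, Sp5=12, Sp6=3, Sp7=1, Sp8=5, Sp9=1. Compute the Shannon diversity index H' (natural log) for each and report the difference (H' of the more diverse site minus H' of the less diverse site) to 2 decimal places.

0.17

Station 1: N=289, proportions 0.1384, 0.1626, 0.1003, 0.1419, 0.1592, 0.1488, 0.1488, giving H' = 1.9363 (working shown to 4 dp, full precision carried).
Station 2: N=28, proportions 0.0357, 0.0357, 0.0714, 0.0714, 0.4286, 0.1071, 0.0357, 0.1786, 0.0357, giving H' = 1.7631.
Difference = |1.9363 − 1.7631| = 0.1732, i.e. 0.17 to 2 decimal places.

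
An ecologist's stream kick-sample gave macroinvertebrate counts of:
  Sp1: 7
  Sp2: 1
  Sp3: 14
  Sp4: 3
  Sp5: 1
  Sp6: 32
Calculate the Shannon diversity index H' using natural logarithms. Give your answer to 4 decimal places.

1.2196

Total N = 7+1+14+3+1+32 = 58, so the proportions are 0.12069, 0.017241, 0.241379, 0.051724, 0.017241, 0.551724 (working shown to 6 dp, full precision carried).
Each pᵢ ln pᵢ term: 0.12069×(-2.114533)=-0.255202, 0.017241×(-4.060443)=-0.070008, 0.241379×(-1.421386)=-0.343093, 0.051724×(-2.961831)=-0.153198, 0.017241×(-4.060443)=-0.070008, 0.551724×(-0.594707)=-0.328114.
Sum = -1.219623, so H' = 1.2196.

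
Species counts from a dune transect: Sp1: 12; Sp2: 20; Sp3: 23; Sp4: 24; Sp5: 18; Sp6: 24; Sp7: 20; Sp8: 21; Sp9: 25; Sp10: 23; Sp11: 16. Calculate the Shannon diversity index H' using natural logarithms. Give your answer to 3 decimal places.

2.380

Total N = 12+20+23+24+18+24+20+21+25+23+16 = 226, so the proportions are 0.0531, 0.0885, 0.10177, 0.10619, 0.07965, 0.10619, 0.0885, 0.09292, 0.11062, 0.10177, 0.0708 (working shown to 5 dp, full precision carried).
Each pᵢ ln pᵢ term: 0.0531×(-2.93563)=-0.15587, 0.0885×(-2.42480)=-0.21458, 0.10177×(-2.28504)=-0.23255, 0.10619×(-2.24248)=-0.23814, 0.07965×(-2.53016)=-0.20152, 0.10619×(-2.24248)=-0.23814, 0.0885×(-2.42480)=-0.21458, 0.09292×(-2.37601)=-0.22078, 0.11062×(-2.20166)=-0.24355, 0.10177×(-2.28504)=-0.23255, 0.0708×(-2.64795)=-0.18747.
Sum = -2.37973, so H' = 2.380.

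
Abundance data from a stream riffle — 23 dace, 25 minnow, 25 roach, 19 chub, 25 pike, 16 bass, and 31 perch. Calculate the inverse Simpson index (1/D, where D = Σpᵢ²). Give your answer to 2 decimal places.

Total N = 23+25+25+19+25+16+31 = 164, so the proportions are 0.140244, 0.152439, 0.152439, 0.115854, 0.152439, 0.097561, 0.189024 (working shown to 6 dp, full precision carried).
D = 0.140244² + 0.152439² + 0.152439² + 0.115854² + 0.152439² + 0.097561² + 0.189024² = 0.019668 + 0.023238 + 0.023238 + 0.013422 + 0.023238 + 0.009518 + 0.035730 = 0.148052.
So 1/D = 6.7544, i.e. 6.75 to 2 decimal places.

6.75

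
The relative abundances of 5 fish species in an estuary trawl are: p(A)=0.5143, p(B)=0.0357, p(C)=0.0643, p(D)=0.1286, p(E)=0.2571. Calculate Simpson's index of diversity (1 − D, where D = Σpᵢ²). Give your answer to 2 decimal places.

D = 0.5143² + 0.0357² + 0.0643² + 0.1286² + 0.2571² = 0.2645 + 0.0013 + 0.0041 + 0.0165 + 0.0661 = 0.3526 (working shown to 4 dp, full precision carried).
So 1 − D = 0.6474, i.e. 0.65 to 2 decimal places.

0.65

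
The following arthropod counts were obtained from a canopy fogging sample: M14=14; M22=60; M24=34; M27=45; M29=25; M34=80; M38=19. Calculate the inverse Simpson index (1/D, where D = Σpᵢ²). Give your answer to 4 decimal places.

5.3421

Total N = 14+60+34+45+25+80+19 = 277, so the proportions are 0.05054152, 0.2166065, 0.12274368, 0.16245487, 0.09025271, 0.28880866, 0.06859206 (working shown to 8 dp, full precision carried).
D = 0.05054152² + 0.2166065² + 0.12274368² + 0.16245487² + 0.09025271² + 0.28880866² + 0.06859206² = 0.00255444 + 0.04691838 + 0.01506601 + 0.02639159 + 0.00814555 + 0.08341044 + 0.00470487 = 0.18719128.
So 1/D = 5.342129, i.e. 5.3421 to 4 decimal places.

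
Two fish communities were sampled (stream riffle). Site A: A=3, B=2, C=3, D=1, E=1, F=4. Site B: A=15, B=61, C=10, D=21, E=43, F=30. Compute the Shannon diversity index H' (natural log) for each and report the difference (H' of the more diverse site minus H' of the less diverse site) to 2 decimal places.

0.05

Site A: N=14, proportions 0.21429, 0.14286, 0.21429, 0.07143, 0.07143, 0.28571, giving H' = 1.67312 (working shown to 5 dp, full precision carried).
Site B: N=180, proportions 0.08333, 0.33889, 0.05556, 0.11667, 0.23889, 0.16667, giving H' = 1.62567.
Difference = |1.67312 − 1.62567| = 0.04745, i.e. 0.05 to 2 decimal places.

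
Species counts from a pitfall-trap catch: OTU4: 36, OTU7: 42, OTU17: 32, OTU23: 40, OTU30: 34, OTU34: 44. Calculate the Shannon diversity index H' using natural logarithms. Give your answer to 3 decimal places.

1.785

Total N = 36+42+32+40+34+44 = 228, so the proportions are 0.15789, 0.18421, 0.14035, 0.17544, 0.14912, 0.19298 (working shown to 5 dp, full precision carried).
Each pᵢ ln pᵢ term: 0.15789×(-1.84583)=-0.29145, 0.18421×(-1.69168)=-0.31162, 0.14035×(-1.96361)=-0.27559, 0.17544×(-1.74047)=-0.30534, 0.14912×(-1.90299)=-0.28378, 0.19298×(-1.64516)=-0.31749.
Sum = -1.78527, so H' = 1.785.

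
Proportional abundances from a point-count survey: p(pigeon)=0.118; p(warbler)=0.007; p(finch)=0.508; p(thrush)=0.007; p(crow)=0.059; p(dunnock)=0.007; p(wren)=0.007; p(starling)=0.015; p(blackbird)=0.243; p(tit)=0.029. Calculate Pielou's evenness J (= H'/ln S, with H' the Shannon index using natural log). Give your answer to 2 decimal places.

0.61

H' = −Σ pᵢ ln pᵢ = −((-0.2522) + (-0.0347) + (-0.3441) + (-0.0347) + (-0.1670) + (-0.0347) + (-0.0347) + (-0.0630) + (-0.3438) + (-0.1027)) = 1.4116 (working shown to 4 dp, full precision carried).
With S = 10 species, ln S = 2.3026, so J = 1.4116/2.3026 = 0.6130, i.e. 0.61 to 2 decimal places.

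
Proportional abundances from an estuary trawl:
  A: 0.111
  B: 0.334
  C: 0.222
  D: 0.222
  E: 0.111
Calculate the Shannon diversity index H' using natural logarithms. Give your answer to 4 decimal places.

Each pᵢ ln pᵢ term (working shown to 6 dp, full precision carried): 0.111×(-2.198225)=-0.244003, 0.334×(-1.096614)=-0.366269, 0.222×(-1.505078)=-0.334127, 0.222×(-1.505078)=-0.334127, 0.111×(-2.198225)=-0.244003.
Sum = -1.522530, so H' = 1.5225.

1.5225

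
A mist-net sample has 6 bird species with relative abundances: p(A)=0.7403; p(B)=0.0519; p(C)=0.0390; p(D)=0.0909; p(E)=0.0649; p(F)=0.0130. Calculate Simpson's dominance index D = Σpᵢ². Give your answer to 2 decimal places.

D = 0.7403² + 0.0519² + 0.039² + 0.0909² + 0.0649² + 0.013² = 0.5480 + 0.0027 + 0.0015 + 0.0083 + 0.0042 + 0.0002 = 0.5649 (working shown to 4 dp, full precision carried).
To 2 decimal places, D = 0.56.

0.56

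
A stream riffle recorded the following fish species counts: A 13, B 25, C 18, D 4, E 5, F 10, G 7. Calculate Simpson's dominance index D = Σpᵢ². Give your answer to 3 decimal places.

Total N = 13+25+18+4+5+10+7 = 82, so the proportions are 0.15854, 0.30488, 0.21951, 0.04878, 0.06098, 0.12195, 0.08537 (working shown to 5 dp, full precision carried).
D = 0.15854² + 0.30488² + 0.21951² + 0.04878² + 0.06098² + 0.12195² + 0.08537² = 0.02513 + 0.09295 + 0.04819 + 0.00238 + 0.00372 + 0.01487 + 0.00729 = 0.19453.
To 3 decimal places, D = 0.195.

0.195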